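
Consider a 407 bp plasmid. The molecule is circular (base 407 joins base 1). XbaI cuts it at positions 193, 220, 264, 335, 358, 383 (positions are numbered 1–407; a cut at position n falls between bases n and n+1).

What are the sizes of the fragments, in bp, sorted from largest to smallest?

217, 71, 44, 27, 25, 23 bp

Circular molecule, 6 cuts → 6 fragments:
  220 − 193 = 27 bp
  264 − 220 = 44 bp
  335 − 264 = 71 bp
  358 − 335 = 23 bp
  383 − 358 = 25 bp
  wrap: 407 − 383 + 193 = 217 bp
Sorted largest to smallest: 217, 71, 44, 27, 25, 23 bp.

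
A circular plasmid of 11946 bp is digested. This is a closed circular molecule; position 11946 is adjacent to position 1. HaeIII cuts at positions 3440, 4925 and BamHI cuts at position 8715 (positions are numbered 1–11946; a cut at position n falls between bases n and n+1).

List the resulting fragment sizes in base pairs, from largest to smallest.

Combined cut positions (sorted): 3440, 4925, 8715.
Circular molecule, 3 cuts → 3 fragments:
  4925 − 3440 = 1485 bp
  8715 − 4925 = 3790 bp
  wrap: 11946 − 8715 + 3440 = 6671 bp
Sorted largest to smallest: 6671, 3790, 1485 bp.

6671, 3790, 1485 bp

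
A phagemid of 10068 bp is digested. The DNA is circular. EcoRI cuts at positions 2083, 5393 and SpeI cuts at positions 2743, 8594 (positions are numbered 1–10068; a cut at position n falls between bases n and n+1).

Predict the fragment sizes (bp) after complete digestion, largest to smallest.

3557, 3201, 2650, 660 bp

Combined cut positions (sorted): 2083, 2743, 5393, 8594.
Circular molecule, 4 cuts → 4 fragments:
  2743 − 2083 = 660 bp
  5393 − 2743 = 2650 bp
  8594 − 5393 = 3201 bp
  wrap: 10068 − 8594 + 2083 = 3557 bp
Sorted largest to smallest: 3557, 3201, 2650, 660 bp.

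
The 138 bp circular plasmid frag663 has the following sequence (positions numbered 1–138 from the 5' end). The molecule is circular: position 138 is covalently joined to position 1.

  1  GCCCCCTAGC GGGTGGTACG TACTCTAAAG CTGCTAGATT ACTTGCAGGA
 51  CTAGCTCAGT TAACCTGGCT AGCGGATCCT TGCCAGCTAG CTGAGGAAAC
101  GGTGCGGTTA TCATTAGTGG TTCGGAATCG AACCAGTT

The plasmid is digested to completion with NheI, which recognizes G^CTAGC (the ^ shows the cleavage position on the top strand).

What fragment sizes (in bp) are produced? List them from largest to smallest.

NheI sites (GCTAGC) start at positions 68, 86.
NheI cuts after the first base of each site, so after positions 68, 86.
Circular molecule, 2 cuts → 2 fragments:
  69–86 → 18 bp
  87–138 then 1–68 → 52 + 68 = 120 bp
Sorted largest to smallest: 120, 18 bp.

120, 18 bp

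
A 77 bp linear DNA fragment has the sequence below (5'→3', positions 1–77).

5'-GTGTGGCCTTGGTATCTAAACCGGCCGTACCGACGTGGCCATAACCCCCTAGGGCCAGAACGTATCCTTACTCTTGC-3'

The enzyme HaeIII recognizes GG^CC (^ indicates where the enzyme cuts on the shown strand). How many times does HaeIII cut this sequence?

GGCC occurs starting at positions 5, 23, 37, 53.
HaeIII cuts at 4 sites.

4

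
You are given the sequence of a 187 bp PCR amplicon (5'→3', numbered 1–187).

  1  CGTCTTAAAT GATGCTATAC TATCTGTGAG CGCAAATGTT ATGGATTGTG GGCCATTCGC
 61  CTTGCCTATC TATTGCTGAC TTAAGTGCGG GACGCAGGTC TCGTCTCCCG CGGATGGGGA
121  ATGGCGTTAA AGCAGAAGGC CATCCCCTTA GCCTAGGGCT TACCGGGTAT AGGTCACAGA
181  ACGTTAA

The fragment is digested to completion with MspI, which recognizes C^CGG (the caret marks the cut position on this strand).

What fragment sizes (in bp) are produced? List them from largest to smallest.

163, 24 bp

The MspI site (CCGG) starts at position 163.
MspI cuts after the first base of each site, so after position 163.
Linear molecule, 1 cut → 2 fragments:
  1–163 → 163 bp
  164–187 → 24 bp
Sorted largest to smallest: 163, 24 bp.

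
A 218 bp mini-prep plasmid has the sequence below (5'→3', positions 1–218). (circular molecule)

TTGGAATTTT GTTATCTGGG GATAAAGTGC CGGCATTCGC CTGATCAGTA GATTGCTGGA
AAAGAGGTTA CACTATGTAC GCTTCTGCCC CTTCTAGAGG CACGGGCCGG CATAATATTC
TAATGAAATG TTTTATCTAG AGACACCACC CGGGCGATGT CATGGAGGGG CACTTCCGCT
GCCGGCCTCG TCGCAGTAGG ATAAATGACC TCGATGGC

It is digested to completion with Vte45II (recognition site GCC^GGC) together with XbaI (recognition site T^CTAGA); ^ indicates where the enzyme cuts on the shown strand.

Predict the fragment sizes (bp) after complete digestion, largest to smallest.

66, 62, 47, 28, 15 bp

Vte45II sites (GCCGGC) start at positions 29, 106, 181.
Vte45II cuts after base 3 of each site, so after positions 31, 108, 183.
XbaI sites (TCTAGA) start at positions 93, 136.
XbaI cuts after the first base of each site, so after positions 93, 136.
Combined cut positions: 31, 93, 108, 136, 183.
Circular molecule, 5 cuts → 5 fragments:
  32–93 → 62 bp
  94–108 → 15 bp
  109–136 → 28 bp
  137–183 → 47 bp
  184–218 then 1–31 → 35 + 31 = 66 bp
Sorted largest to smallest: 66, 62, 47, 28, 15 bp.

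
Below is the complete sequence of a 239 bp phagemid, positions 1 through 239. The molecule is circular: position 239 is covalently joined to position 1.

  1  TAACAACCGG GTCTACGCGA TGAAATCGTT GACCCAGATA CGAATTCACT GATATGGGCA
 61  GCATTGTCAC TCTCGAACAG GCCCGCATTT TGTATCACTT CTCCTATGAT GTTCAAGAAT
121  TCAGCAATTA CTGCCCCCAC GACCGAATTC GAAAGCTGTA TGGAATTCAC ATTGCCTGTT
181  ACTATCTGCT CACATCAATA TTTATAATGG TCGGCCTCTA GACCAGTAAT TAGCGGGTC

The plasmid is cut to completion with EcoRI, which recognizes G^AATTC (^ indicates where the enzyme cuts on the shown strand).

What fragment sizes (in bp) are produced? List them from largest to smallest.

118, 75, 28, 18 bp

EcoRI sites (GAATTC) start at positions 42, 117, 145, 163.
EcoRI cuts after the first base of each site, so after positions 42, 117, 145, 163.
Circular molecule, 4 cuts → 4 fragments:
  43–117 → 75 bp
  118–145 → 28 bp
  146–163 → 18 bp
  164–239 then 1–42 → 76 + 42 = 118 bp
Sorted largest to smallest: 118, 75, 28, 18 bp.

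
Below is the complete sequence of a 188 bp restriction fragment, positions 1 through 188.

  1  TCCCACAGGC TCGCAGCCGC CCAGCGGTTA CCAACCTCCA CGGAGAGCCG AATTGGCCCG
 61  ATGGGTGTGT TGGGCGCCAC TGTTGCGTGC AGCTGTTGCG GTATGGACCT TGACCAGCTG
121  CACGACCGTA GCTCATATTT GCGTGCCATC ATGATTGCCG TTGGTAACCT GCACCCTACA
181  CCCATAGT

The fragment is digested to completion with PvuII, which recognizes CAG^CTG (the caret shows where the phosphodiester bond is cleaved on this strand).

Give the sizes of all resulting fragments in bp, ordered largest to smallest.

PvuII sites (CAGCTG) start at positions 90, 115.
PvuII cuts after base 3 of each site, so after positions 92, 117.
Linear molecule, 2 cuts → 3 fragments:
  1–92 → 92 bp
  93–117 → 25 bp
  118–188 → 71 bp
Sorted largest to smallest: 92, 71, 25 bp.

92, 71, 25 bp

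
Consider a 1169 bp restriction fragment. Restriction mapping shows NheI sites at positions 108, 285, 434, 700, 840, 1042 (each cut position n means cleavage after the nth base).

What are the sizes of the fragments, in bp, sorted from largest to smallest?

266, 202, 177, 149, 140, 127, 108 bp

Linear molecule, 6 cuts → 7 fragments:
  108 − 0 = 108 bp
  285 − 108 = 177 bp
  434 − 285 = 149 bp
  700 − 434 = 266 bp
  840 − 700 = 140 bp
  1042 − 840 = 202 bp
  1169 − 1042 = 127 bp
Sorted largest to smallest: 266, 202, 177, 149, 140, 127, 108 bp.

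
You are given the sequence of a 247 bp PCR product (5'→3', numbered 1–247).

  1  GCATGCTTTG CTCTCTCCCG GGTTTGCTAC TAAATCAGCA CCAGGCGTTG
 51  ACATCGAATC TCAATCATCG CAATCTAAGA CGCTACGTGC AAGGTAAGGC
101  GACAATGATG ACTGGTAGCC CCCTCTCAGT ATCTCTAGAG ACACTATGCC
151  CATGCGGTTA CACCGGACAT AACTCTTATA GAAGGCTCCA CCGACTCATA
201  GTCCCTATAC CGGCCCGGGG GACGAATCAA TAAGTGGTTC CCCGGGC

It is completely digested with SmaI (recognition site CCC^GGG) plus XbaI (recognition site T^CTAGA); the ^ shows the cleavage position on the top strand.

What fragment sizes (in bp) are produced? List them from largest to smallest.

115, 82, 27, 19, 4 bp

SmaI sites (CCCGGG) start at positions 17, 214, 241.
SmaI cuts after base 3 of each site, so after positions 19, 216, 243.
The XbaI site (TCTAGA) starts at position 134.
XbaI cuts after the first base of each site, so after position 134.
Combined cut positions: 19, 134, 216, 243.
Linear molecule, 4 cuts → 5 fragments:
  1–19 → 19 bp
  20–134 → 115 bp
  135–216 → 82 bp
  217–243 → 27 bp
  244–247 → 4 bp
Sorted largest to smallest: 115, 82, 27, 19, 4 bp.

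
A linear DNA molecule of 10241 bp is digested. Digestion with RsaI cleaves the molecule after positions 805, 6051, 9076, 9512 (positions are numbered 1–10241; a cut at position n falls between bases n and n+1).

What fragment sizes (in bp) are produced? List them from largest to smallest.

5246, 3025, 805, 729, 436 bp

Linear molecule, 4 cuts → 5 fragments:
  805 − 0 = 805 bp
  6051 − 805 = 5246 bp
  9076 − 6051 = 3025 bp
  9512 − 9076 = 436 bp
  10241 − 9512 = 729 bp
Sorted largest to smallest: 5246, 3025, 805, 729, 436 bp.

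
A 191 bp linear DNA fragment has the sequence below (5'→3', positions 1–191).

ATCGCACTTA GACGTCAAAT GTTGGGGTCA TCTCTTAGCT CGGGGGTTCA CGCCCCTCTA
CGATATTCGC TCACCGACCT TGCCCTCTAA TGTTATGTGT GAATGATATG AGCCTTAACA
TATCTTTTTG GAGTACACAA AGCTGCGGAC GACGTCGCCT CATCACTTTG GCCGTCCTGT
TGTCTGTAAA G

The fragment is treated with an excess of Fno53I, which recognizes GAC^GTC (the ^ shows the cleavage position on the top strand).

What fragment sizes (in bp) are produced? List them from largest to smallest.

140, 38, 13 bp

Fno53I sites (GACGTC) start at positions 11, 151.
Fno53I cuts after base 3 of each site, so after positions 13, 153.
Linear molecule, 2 cuts → 3 fragments:
  1–13 → 13 bp
  14–153 → 140 bp
  154–191 → 38 bp
Sorted largest to smallest: 140, 38, 13 bp.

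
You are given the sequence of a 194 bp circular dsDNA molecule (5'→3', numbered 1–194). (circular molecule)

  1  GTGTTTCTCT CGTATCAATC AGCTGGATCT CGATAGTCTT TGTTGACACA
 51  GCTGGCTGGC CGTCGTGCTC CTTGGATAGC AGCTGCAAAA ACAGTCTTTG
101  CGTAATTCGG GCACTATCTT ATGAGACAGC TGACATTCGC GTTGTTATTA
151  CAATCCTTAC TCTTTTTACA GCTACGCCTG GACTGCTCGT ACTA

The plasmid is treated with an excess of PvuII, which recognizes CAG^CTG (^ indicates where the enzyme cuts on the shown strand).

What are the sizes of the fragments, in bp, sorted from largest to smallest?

PvuII sites (CAGCTG) start at positions 20, 49, 80, 127.
PvuII cuts after base 3 of each site, so after positions 22, 51, 82, 129.
Circular molecule, 4 cuts → 4 fragments:
  23–51 → 29 bp
  52–82 → 31 bp
  83–129 → 47 bp
  130–194 then 1–22 → 65 + 22 = 87 bp
Sorted largest to smallest: 87, 47, 31, 29 bp.

87, 47, 31, 29 bp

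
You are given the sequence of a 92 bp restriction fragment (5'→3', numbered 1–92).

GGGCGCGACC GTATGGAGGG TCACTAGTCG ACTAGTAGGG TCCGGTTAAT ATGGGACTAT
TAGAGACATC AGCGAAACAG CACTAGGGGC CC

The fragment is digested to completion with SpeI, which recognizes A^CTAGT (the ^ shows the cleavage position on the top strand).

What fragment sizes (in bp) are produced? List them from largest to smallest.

61, 23, 8 bp

SpeI sites (ACTAGT) start at positions 23, 31.
SpeI cuts after the first base of each site, so after positions 23, 31.
Linear molecule, 2 cuts → 3 fragments:
  1–23 → 23 bp
  24–31 → 8 bp
  32–92 → 61 bp
Sorted largest to smallest: 61, 23, 8 bp.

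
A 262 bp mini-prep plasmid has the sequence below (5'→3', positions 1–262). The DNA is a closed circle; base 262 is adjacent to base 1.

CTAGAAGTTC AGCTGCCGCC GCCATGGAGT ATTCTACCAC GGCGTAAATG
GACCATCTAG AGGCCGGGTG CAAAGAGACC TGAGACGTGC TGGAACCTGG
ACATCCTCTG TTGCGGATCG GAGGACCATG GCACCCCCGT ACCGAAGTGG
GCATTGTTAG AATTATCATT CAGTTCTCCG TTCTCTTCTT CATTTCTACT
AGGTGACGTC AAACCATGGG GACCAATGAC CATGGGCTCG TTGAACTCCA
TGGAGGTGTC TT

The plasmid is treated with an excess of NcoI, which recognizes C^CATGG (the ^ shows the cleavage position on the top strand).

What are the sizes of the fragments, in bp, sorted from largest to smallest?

104, 88, 36, 18, 16 bp

NcoI sites (CCATGG) start at positions 22, 126, 214, 230, 248.
NcoI cuts after the first base of each site, so after positions 22, 126, 214, 230, 248.
Circular molecule, 5 cuts → 5 fragments:
  23–126 → 104 bp
  127–214 → 88 bp
  215–230 → 16 bp
  231–248 → 18 bp
  249–262 then 1–22 → 14 + 22 = 36 bp
Sorted largest to smallest: 104, 88, 36, 18, 16 bp.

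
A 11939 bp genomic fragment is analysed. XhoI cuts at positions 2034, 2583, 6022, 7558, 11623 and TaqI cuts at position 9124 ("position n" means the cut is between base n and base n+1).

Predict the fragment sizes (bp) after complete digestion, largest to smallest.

Combined cut positions (sorted): 2034, 2583, 6022, 7558, 9124, 11623.
Linear molecule, 6 cuts → 7 fragments:
  2034 − 0 = 2034 bp
  2583 − 2034 = 549 bp
  6022 − 2583 = 3439 bp
  7558 − 6022 = 1536 bp
  9124 − 7558 = 1566 bp
  11623 − 9124 = 2499 bp
  11939 − 11623 = 316 bp
Sorted largest to smallest: 3439, 2499, 2034, 1566, 1536, 549, 316 bp.

3439, 2499, 2034, 1566, 1536, 549, 316 bp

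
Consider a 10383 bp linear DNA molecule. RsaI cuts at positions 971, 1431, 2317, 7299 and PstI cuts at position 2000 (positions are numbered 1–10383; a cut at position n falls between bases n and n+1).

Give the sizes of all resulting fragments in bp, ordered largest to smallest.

4982, 3084, 971, 569, 460, 317 bp

Combined cut positions (sorted): 971, 1431, 2000, 2317, 7299.
Linear molecule, 5 cuts → 6 fragments:
  971 − 0 = 971 bp
  1431 − 971 = 460 bp
  2000 − 1431 = 569 bp
  2317 − 2000 = 317 bp
  7299 − 2317 = 4982 bp
  10383 − 7299 = 3084 bp
Sorted largest to smallest: 4982, 3084, 971, 569, 460, 317 bp.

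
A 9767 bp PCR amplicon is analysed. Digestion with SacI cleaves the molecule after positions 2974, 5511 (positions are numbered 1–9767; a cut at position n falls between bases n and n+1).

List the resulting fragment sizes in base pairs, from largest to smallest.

Linear molecule, 2 cuts → 3 fragments:
  2974 − 0 = 2974 bp
  5511 − 2974 = 2537 bp
  9767 − 5511 = 4256 bp
Sorted largest to smallest: 4256, 2974, 2537 bp.

4256, 2974, 2537 bp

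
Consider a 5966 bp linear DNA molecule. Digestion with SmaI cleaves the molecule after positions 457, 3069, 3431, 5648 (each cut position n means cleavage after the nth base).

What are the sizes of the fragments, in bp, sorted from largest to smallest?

2612, 2217, 457, 362, 318 bp

Linear molecule, 4 cuts → 5 fragments:
  457 − 0 = 457 bp
  3069 − 457 = 2612 bp
  3431 − 3069 = 362 bp
  5648 − 3431 = 2217 bp
  5966 − 5648 = 318 bp
Sorted largest to smallest: 2612, 2217, 457, 362, 318 bp.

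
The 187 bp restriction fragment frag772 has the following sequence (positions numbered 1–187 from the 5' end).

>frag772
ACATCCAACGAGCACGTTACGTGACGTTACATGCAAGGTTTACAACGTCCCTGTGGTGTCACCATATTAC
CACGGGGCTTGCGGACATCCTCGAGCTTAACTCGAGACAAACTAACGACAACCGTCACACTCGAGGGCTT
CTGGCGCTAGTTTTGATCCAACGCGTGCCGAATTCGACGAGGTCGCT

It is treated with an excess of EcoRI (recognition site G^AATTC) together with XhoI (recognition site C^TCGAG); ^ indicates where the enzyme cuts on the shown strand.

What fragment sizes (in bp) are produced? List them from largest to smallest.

The EcoRI site (GAATTC) starts at position 170.
EcoRI cuts after the first base of each site, so after position 170.
XhoI sites (CTCGAG) start at positions 90, 101, 130.
XhoI cuts after the first base of each site, so after positions 90, 101, 130.
Combined cut positions: 90, 101, 130, 170.
Linear molecule, 4 cuts → 5 fragments:
  1–90 → 90 bp
  91–101 → 11 bp
  102–130 → 29 bp
  131–170 → 40 bp
  171–187 → 17 bp
Sorted largest to smallest: 90, 40, 29, 17, 11 bp.

90, 40, 29, 17, 11 bp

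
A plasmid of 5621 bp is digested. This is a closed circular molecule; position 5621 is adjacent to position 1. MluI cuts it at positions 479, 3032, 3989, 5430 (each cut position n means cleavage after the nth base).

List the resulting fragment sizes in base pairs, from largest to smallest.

Circular molecule, 4 cuts → 4 fragments:
  3032 − 479 = 2553 bp
  3989 − 3032 = 957 bp
  5430 − 3989 = 1441 bp
  wrap: 5621 − 5430 + 479 = 670 bp
Sorted largest to smallest: 2553, 1441, 957, 670 bp.

2553, 1441, 957, 670 bp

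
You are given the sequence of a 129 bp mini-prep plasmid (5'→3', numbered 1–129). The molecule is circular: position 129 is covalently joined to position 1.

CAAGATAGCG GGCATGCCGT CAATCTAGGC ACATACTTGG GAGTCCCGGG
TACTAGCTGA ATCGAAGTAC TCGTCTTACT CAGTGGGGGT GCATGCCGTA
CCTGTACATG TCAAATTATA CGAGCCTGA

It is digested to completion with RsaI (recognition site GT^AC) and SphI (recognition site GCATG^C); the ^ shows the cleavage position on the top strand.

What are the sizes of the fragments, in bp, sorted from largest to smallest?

40, 35, 27, 17, 6, 4 bp

RsaI sites (GTAC) start at positions 50, 67, 98, 104.
RsaI cuts after base 2 of each site, so after positions 51, 68, 99, 105.
SphI sites (GCATGC) start at positions 12, 91.
SphI cuts after base 5 of each site (before the last base), so after positions 16, 95.
Combined cut positions: 16, 51, 68, 95, 99, 105.
Circular molecule, 6 cuts → 6 fragments:
  17–51 → 35 bp
  52–68 → 17 bp
  69–95 → 27 bp
  96–99 → 4 bp
  100–105 → 6 bp
  106–129 then 1–16 → 24 + 16 = 40 bp
Sorted largest to smallest: 40, 35, 27, 17, 6, 4 bp.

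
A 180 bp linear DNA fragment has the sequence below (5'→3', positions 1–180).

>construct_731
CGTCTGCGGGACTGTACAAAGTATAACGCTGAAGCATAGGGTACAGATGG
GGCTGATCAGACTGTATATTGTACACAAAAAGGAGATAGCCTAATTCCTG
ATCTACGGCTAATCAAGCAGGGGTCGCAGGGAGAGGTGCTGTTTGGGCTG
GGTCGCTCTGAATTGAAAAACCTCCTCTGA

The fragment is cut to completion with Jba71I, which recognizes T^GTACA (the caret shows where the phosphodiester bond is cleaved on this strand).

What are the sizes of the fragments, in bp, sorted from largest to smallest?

110, 57, 13 bp

Jba71I sites (TGTACA) start at positions 13, 70.
Jba71I cuts after the first base of each site, so after positions 13, 70.
Linear molecule, 2 cuts → 3 fragments:
  1–13 → 13 bp
  14–70 → 57 bp
  71–180 → 110 bp
Sorted largest to smallest: 110, 57, 13 bp.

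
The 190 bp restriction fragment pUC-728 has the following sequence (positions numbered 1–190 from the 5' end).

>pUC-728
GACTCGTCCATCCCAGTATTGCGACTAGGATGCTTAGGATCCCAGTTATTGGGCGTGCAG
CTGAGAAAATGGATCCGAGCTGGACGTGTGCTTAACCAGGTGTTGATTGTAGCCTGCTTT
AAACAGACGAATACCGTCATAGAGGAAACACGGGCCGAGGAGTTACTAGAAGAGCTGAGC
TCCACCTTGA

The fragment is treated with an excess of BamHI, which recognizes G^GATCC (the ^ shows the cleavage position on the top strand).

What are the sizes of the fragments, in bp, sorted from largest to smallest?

BamHI sites (GGATCC) start at positions 37, 71.
BamHI cuts after the first base of each site, so after positions 37, 71.
Linear molecule, 2 cuts → 3 fragments:
  1–37 → 37 bp
  38–71 → 34 bp
  72–190 → 119 bp
Sorted largest to smallest: 119, 37, 34 bp.

119, 37, 34 bp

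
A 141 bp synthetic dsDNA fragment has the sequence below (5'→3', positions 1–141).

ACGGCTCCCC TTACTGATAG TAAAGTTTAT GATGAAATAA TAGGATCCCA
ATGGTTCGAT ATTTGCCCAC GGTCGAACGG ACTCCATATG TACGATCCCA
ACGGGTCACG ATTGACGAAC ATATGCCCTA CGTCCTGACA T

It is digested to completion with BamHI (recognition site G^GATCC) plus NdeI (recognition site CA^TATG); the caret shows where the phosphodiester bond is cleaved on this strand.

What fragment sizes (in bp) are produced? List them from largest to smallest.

The BamHI site (GGATCC) starts at position 43.
BamHI cuts after the first base of each site, so after position 43.
NdeI sites (CATATG) start at positions 85, 120.
NdeI cuts after base 2 of each site, so after positions 86, 121.
Combined cut positions: 43, 86, 121.
Linear molecule, 3 cuts → 4 fragments:
  1–43 → 43 bp
  44–86 → 43 bp
  87–121 → 35 bp
  122–141 → 20 bp
Sorted largest to smallest: 43, 43, 35, 20 bp.

43, 43, 35, 20 bp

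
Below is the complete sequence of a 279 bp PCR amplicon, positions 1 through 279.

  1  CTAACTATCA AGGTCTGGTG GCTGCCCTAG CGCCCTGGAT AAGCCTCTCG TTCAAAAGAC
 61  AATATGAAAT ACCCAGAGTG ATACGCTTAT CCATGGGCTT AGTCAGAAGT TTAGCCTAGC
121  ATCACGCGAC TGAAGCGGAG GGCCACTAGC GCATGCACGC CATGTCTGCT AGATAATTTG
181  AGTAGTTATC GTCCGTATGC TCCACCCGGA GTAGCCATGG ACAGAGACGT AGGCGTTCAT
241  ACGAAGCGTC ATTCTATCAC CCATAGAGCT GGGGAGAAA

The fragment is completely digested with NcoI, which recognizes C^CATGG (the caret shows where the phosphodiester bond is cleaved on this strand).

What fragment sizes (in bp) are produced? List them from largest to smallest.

NcoI sites (CCATGG) start at positions 91, 215.
NcoI cuts after the first base of each site, so after positions 91, 215.
Linear molecule, 2 cuts → 3 fragments:
  1–91 → 91 bp
  92–215 → 124 bp
  216–279 → 64 bp
Sorted largest to smallest: 124, 91, 64 bp.

124, 91, 64 bp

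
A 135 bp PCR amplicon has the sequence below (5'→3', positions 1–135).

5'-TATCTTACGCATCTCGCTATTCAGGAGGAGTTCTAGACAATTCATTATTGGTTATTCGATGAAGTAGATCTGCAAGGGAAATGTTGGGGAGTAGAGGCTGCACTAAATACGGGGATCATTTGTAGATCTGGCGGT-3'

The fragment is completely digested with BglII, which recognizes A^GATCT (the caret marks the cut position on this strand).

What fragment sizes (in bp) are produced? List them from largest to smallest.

66, 58, 11 bp

BglII sites (AGATCT) start at positions 66, 124.
BglII cuts after the first base of each site, so after positions 66, 124.
Linear molecule, 2 cuts → 3 fragments:
  1–66 → 66 bp
  67–124 → 58 bp
  125–135 → 11 bp
Sorted largest to smallest: 66, 58, 11 bp.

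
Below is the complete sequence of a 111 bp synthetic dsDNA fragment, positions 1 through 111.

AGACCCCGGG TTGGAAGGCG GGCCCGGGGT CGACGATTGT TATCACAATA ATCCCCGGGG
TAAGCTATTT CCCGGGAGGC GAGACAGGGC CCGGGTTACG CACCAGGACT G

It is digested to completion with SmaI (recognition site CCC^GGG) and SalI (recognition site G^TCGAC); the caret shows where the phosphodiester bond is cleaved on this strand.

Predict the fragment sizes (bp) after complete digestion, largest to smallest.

27, 19, 19, 18, 17, 7, 4 bp

SmaI sites (CCCGGG) start at positions 5, 23, 54, 71, 90.
SmaI cuts after base 3 of each site, so after positions 7, 25, 56, 73, 92.
The SalI site (GTCGAC) starts at position 29.
SalI cuts after the first base of each site, so after position 29.
Combined cut positions: 7, 25, 29, 56, 73, 92.
Linear molecule, 6 cuts → 7 fragments:
  1–7 → 7 bp
  8–25 → 18 bp
  26–29 → 4 bp
  30–56 → 27 bp
  57–73 → 17 bp
  74–92 → 19 bp
  93–111 → 19 bp
Sorted largest to smallest: 27, 19, 19, 18, 17, 7, 4 bp.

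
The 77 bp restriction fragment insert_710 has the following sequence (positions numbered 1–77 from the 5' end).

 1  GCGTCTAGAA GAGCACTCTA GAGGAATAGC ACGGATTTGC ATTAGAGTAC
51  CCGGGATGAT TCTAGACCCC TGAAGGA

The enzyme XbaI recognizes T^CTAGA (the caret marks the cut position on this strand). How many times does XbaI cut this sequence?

TCTAGA occurs starting at positions 4, 17, 61.
XbaI cuts at 3 sites.

3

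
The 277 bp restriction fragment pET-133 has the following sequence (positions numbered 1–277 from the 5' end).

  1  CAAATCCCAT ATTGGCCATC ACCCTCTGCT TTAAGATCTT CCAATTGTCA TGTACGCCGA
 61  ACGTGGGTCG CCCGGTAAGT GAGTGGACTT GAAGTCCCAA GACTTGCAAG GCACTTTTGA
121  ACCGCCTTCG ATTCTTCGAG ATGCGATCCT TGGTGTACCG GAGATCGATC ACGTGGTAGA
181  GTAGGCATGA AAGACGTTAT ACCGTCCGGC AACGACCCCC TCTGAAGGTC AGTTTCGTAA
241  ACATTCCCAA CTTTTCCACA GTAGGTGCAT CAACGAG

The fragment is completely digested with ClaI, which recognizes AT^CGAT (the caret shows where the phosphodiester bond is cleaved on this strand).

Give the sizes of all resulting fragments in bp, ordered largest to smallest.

The ClaI site (ATCGAT) starts at position 164.
ClaI cuts after base 2 of each site, so after position 165.
Linear molecule, 1 cut → 2 fragments:
  1–165 → 165 bp
  166–277 → 112 bp
Sorted largest to smallest: 165, 112 bp.

165, 112 bp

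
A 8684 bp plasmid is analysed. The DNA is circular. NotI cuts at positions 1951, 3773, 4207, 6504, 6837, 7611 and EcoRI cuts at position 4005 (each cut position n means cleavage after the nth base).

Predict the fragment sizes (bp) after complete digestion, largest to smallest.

Combined cut positions (sorted): 1951, 3773, 4005, 4207, 6504, 6837, 7611.
Circular molecule, 7 cuts → 7 fragments:
  3773 − 1951 = 1822 bp
  4005 − 3773 = 232 bp
  4207 − 4005 = 202 bp
  6504 − 4207 = 2297 bp
  6837 − 6504 = 333 bp
  7611 − 6837 = 774 bp
  wrap: 8684 − 7611 + 1951 = 3024 bp
Sorted largest to smallest: 3024, 2297, 1822, 774, 333, 232, 202 bp.

3024, 2297, 1822, 774, 333, 232, 202 bp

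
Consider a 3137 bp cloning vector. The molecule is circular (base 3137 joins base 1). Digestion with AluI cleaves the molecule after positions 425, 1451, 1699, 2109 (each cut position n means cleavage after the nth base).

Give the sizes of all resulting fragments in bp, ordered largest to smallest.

Circular molecule, 4 cuts → 4 fragments:
  1451 − 425 = 1026 bp
  1699 − 1451 = 248 bp
  2109 − 1699 = 410 bp
  wrap: 3137 − 2109 + 425 = 1453 bp
Sorted largest to smallest: 1453, 1026, 410, 248 bp.

1453, 1026, 410, 248 bp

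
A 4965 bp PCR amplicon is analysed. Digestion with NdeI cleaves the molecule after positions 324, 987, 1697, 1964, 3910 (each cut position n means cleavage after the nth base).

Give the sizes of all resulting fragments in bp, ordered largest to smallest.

Linear molecule, 5 cuts → 6 fragments:
  324 − 0 = 324 bp
  987 − 324 = 663 bp
  1697 − 987 = 710 bp
  1964 − 1697 = 267 bp
  3910 − 1964 = 1946 bp
  4965 − 3910 = 1055 bp
Sorted largest to smallest: 1946, 1055, 710, 663, 324, 267 bp.

1946, 1055, 710, 663, 324, 267 bp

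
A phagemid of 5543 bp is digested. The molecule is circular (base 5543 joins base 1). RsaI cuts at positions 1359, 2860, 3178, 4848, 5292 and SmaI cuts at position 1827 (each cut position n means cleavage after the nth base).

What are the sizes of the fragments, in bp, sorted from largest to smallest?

1670, 1610, 1033, 468, 444, 318 bp

Combined cut positions (sorted): 1359, 1827, 2860, 3178, 4848, 5292.
Circular molecule, 6 cuts → 6 fragments:
  1827 − 1359 = 468 bp
  2860 − 1827 = 1033 bp
  3178 − 2860 = 318 bp
  4848 − 3178 = 1670 bp
  5292 − 4848 = 444 bp
  wrap: 5543 − 5292 + 1359 = 1610 bp
Sorted largest to smallest: 1670, 1610, 1033, 468, 444, 318 bp.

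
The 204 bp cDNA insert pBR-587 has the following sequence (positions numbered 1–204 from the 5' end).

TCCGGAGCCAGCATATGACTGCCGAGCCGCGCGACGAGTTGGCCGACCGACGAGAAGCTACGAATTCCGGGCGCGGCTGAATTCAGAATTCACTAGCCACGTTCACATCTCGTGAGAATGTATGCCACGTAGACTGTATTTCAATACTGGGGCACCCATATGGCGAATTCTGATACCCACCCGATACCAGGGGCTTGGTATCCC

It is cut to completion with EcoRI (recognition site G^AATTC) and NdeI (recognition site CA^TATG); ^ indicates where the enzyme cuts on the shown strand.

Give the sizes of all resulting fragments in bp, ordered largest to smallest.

72, 49, 39, 17, 13, 7, 7 bp

EcoRI sites (GAATTC) start at positions 62, 79, 86, 165.
EcoRI cuts after the first base of each site, so after positions 62, 79, 86, 165.
NdeI sites (CATATG) start at positions 12, 157.
NdeI cuts after base 2 of each site, so after positions 13, 158.
Combined cut positions: 13, 62, 79, 86, 158, 165.
Linear molecule, 6 cuts → 7 fragments:
  1–13 → 13 bp
  14–62 → 49 bp
  63–79 → 17 bp
  80–86 → 7 bp
  87–158 → 72 bp
  159–165 → 7 bp
  166–204 → 39 bp
Sorted largest to smallest: 72, 49, 39, 17, 13, 7, 7 bp.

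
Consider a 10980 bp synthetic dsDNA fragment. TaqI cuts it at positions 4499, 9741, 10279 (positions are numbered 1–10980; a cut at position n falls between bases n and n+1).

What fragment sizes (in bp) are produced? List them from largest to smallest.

Linear molecule, 3 cuts → 4 fragments:
  4499 − 0 = 4499 bp
  9741 − 4499 = 5242 bp
  10279 − 9741 = 538 bp
  10980 − 10279 = 701 bp
Sorted largest to smallest: 5242, 4499, 701, 538 bp.

5242, 4499, 701, 538 bp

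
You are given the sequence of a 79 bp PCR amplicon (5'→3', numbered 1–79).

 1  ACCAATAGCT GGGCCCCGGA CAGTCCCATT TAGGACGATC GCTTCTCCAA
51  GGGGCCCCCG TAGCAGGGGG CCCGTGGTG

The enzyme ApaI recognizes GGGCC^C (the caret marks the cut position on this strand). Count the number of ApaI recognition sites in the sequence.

GGGCCC occurs starting at positions 11, 52, 68.
ApaI cuts at 3 sites.

3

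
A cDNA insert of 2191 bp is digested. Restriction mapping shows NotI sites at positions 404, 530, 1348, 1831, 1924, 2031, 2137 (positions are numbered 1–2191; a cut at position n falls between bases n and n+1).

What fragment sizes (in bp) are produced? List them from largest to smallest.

Linear molecule, 7 cuts → 8 fragments:
  404 − 0 = 404 bp
  530 − 404 = 126 bp
  1348 − 530 = 818 bp
  1831 − 1348 = 483 bp
  1924 − 1831 = 93 bp
  2031 − 1924 = 107 bp
  2137 − 2031 = 106 bp
  2191 − 2137 = 54 bp
Sorted largest to smallest: 818, 483, 404, 126, 107, 106, 93, 54 bp.

818, 483, 404, 126, 107, 106, 93, 54 bp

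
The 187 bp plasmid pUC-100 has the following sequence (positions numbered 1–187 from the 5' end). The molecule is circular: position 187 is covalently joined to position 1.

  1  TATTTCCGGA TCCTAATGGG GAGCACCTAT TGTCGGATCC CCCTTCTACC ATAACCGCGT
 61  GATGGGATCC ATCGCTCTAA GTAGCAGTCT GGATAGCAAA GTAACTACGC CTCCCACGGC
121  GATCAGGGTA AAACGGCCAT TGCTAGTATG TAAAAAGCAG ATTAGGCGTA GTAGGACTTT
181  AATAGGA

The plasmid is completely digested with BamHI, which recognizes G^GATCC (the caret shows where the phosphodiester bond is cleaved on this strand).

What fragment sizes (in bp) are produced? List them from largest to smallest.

130, 30, 27 bp

BamHI sites (GGATCC) start at positions 8, 35, 65.
BamHI cuts after the first base of each site, so after positions 8, 35, 65.
Circular molecule, 3 cuts → 3 fragments:
  9–35 → 27 bp
  36–65 → 30 bp
  66–187 then 1–8 → 122 + 8 = 130 bp
Sorted largest to smallest: 130, 30, 27 bp.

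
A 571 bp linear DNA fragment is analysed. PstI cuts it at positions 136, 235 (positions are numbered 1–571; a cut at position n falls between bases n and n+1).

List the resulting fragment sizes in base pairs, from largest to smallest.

Linear molecule, 2 cuts → 3 fragments:
  136 − 0 = 136 bp
  235 − 136 = 99 bp
  571 − 235 = 336 bp
Sorted largest to smallest: 336, 136, 99 bp.

336, 136, 99 bp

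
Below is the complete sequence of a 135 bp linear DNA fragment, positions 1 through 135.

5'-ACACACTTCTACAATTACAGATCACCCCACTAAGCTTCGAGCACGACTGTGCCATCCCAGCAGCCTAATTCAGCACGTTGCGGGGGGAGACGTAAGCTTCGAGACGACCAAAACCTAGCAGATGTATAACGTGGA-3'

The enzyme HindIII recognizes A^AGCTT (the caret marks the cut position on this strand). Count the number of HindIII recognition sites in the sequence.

AAGCTT occurs starting at positions 32, 94.
HindIII cuts at 2 sites.

2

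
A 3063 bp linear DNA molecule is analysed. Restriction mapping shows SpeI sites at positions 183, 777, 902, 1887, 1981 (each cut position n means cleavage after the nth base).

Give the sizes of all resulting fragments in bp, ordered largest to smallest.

1082, 985, 594, 183, 125, 94 bp

Linear molecule, 5 cuts → 6 fragments:
  183 − 0 = 183 bp
  777 − 183 = 594 bp
  902 − 777 = 125 bp
  1887 − 902 = 985 bp
  1981 − 1887 = 94 bp
  3063 − 1981 = 1082 bp
Sorted largest to smallest: 1082, 985, 594, 183, 125, 94 bp.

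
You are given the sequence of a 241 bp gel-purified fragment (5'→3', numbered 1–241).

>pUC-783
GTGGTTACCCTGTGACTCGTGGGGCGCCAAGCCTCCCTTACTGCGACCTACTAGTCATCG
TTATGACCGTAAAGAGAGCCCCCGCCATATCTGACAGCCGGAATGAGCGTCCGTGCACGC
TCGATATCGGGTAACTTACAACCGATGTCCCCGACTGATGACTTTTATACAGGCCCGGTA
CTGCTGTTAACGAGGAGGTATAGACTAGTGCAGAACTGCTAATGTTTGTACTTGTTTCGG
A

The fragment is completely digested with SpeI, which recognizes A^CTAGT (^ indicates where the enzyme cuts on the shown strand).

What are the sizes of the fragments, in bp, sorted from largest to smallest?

154, 50, 37 bp

SpeI sites (ACTAGT) start at positions 50, 204.
SpeI cuts after the first base of each site, so after positions 50, 204.
Linear molecule, 2 cuts → 3 fragments:
  1–50 → 50 bp
  51–204 → 154 bp
  205–241 → 37 bp
Sorted largest to smallest: 154, 50, 37 bp.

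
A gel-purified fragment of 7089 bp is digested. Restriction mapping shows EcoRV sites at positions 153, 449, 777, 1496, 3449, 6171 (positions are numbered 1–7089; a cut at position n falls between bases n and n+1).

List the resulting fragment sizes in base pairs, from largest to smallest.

2722, 1953, 918, 719, 328, 296, 153 bp

Linear molecule, 6 cuts → 7 fragments:
  153 − 0 = 153 bp
  449 − 153 = 296 bp
  777 − 449 = 328 bp
  1496 − 777 = 719 bp
  3449 − 1496 = 1953 bp
  6171 − 3449 = 2722 bp
  7089 − 6171 = 918 bp
Sorted largest to smallest: 2722, 1953, 918, 719, 328, 296, 153 bp.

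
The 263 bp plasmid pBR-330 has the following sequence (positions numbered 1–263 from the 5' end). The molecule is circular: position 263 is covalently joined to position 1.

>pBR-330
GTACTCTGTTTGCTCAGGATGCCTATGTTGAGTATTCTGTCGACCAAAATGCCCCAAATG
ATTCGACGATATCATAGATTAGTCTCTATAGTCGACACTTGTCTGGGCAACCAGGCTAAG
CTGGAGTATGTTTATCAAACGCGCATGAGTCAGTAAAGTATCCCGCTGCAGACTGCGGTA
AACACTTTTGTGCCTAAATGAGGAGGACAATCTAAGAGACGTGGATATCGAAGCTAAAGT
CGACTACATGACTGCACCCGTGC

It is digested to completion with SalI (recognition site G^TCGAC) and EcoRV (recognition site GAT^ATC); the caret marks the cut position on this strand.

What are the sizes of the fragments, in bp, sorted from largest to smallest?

135, 63, 31, 21, 13 bp

SalI sites (GTCGAC) start at positions 39, 91, 239.
SalI cuts after the first base of each site, so after positions 39, 91, 239.
EcoRV sites (GATATC) start at positions 68, 224.
EcoRV cuts after base 3 of each site, so after positions 70, 226.
Combined cut positions: 39, 70, 91, 226, 239.
Circular molecule, 5 cuts → 5 fragments:
  40–70 → 31 bp
  71–91 → 21 bp
  92–226 → 135 bp
  227–239 → 13 bp
  240–263 then 1–39 → 24 + 39 = 63 bp
Sorted largest to smallest: 135, 63, 31, 21, 13 bp.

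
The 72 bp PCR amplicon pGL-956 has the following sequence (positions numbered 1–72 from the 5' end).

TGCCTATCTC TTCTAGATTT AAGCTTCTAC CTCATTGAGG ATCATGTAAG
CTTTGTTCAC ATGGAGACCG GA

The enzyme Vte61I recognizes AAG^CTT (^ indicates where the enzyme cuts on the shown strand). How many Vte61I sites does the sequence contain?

AAGCTT occurs starting at positions 21, 48.
Vte61I cuts at 2 sites.

2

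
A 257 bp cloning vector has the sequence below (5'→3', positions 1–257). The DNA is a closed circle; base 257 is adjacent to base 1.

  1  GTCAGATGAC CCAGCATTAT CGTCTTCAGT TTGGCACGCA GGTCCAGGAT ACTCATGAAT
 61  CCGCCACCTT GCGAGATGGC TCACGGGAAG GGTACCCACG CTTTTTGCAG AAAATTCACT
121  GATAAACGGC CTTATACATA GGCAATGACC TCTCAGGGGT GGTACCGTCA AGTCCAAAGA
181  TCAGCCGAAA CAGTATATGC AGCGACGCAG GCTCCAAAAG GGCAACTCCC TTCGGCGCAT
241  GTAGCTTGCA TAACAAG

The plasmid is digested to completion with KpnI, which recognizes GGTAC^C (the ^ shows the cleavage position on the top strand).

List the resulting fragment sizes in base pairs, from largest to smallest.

KpnI sites (GGTACC) start at positions 91, 161.
KpnI cuts after base 5 of each site (before the last base), so after positions 95, 165.
Circular molecule, 2 cuts → 2 fragments:
  96–165 → 70 bp
  166–257 then 1–95 → 92 + 95 = 187 bp
Sorted largest to smallest: 187, 70 bp.

187, 70 bp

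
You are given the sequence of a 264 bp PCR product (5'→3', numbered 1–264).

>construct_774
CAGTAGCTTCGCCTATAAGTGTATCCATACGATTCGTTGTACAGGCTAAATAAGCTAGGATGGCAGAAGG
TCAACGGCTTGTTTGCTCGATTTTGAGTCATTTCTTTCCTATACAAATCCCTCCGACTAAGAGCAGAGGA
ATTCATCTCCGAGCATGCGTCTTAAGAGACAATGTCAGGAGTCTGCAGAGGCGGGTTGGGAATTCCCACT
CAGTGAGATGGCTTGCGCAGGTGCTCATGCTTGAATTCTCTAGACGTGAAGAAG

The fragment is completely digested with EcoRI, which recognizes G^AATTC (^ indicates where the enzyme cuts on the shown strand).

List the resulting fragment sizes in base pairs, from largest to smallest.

EcoRI sites (GAATTC) start at positions 139, 200, 243.
EcoRI cuts after the first base of each site, so after positions 139, 200, 243.
Linear molecule, 3 cuts → 4 fragments:
  1–139 → 139 bp
  140–200 → 61 bp
  201–243 → 43 bp
  244–264 → 21 bp
Sorted largest to smallest: 139, 61, 43, 21 bp.

139, 61, 43, 21 bp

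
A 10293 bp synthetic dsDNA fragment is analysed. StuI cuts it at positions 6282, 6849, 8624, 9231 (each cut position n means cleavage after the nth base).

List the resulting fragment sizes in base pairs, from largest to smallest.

Linear molecule, 4 cuts → 5 fragments:
  6282 − 0 = 6282 bp
  6849 − 6282 = 567 bp
  8624 − 6849 = 1775 bp
  9231 − 8624 = 607 bp
  10293 − 9231 = 1062 bp
Sorted largest to smallest: 6282, 1775, 1062, 607, 567 bp.

6282, 1775, 1062, 607, 567 bp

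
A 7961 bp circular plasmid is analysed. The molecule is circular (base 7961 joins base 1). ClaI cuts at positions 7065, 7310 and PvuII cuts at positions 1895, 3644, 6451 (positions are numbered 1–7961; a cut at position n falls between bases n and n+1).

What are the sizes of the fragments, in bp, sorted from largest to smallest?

Combined cut positions (sorted): 1895, 3644, 6451, 7065, 7310.
Circular molecule, 5 cuts → 5 fragments:
  3644 − 1895 = 1749 bp
  6451 − 3644 = 2807 bp
  7065 − 6451 = 614 bp
  7310 − 7065 = 245 bp
  wrap: 7961 − 7310 + 1895 = 2546 bp
Sorted largest to smallest: 2807, 2546, 1749, 614, 245 bp.

2807, 2546, 1749, 614, 245 bp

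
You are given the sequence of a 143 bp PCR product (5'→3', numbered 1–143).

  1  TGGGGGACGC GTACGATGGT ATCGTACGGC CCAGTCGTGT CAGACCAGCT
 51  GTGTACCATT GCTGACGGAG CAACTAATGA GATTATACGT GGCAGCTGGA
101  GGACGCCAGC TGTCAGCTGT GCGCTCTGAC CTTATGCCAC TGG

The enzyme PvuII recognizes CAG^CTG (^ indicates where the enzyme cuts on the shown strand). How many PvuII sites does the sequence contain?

CAGCTG occurs starting at positions 46, 93, 107, 114.
PvuII cuts at 4 sites.

4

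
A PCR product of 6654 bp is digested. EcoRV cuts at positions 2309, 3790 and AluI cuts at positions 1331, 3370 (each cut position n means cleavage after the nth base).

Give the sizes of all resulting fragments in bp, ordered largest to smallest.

Combined cut positions (sorted): 1331, 2309, 3370, 3790.
Linear molecule, 4 cuts → 5 fragments:
  1331 − 0 = 1331 bp
  2309 − 1331 = 978 bp
  3370 − 2309 = 1061 bp
  3790 − 3370 = 420 bp
  6654 − 3790 = 2864 bp
Sorted largest to smallest: 2864, 1331, 1061, 978, 420 bp.

2864, 1331, 1061, 978, 420 bp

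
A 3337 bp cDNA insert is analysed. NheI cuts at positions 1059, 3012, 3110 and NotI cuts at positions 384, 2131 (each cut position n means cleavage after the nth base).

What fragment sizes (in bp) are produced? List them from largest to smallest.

1072, 881, 675, 384, 227, 98 bp

Combined cut positions (sorted): 384, 1059, 2131, 3012, 3110.
Linear molecule, 5 cuts → 6 fragments:
  384 − 0 = 384 bp
  1059 − 384 = 675 bp
  2131 − 1059 = 1072 bp
  3012 − 2131 = 881 bp
  3110 − 3012 = 98 bp
  3337 − 3110 = 227 bp
Sorted largest to smallest: 1072, 881, 675, 384, 227, 98 bp.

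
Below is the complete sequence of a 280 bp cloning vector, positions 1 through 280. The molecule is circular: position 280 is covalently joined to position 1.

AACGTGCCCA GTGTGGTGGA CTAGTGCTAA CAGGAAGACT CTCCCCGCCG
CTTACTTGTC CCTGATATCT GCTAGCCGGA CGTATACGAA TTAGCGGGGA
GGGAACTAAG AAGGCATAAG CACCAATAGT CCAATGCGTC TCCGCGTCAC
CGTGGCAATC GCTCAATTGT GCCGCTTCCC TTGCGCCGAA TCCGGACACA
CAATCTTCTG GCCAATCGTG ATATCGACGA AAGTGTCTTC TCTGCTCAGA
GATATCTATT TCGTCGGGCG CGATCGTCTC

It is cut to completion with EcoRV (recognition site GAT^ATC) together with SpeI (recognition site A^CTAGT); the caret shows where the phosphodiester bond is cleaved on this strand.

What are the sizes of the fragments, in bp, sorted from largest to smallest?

156, 47, 46, 31 bp

EcoRV sites (GATATC) start at positions 64, 220, 251.
EcoRV cuts after base 3 of each site, so after positions 66, 222, 253.
The SpeI site (ACTAGT) starts at position 20.
SpeI cuts after the first base of each site, so after position 20.
Combined cut positions: 20, 66, 222, 253.
Circular molecule, 4 cuts → 4 fragments:
  21–66 → 46 bp
  67–222 → 156 bp
  223–253 → 31 bp
  254–280 then 1–20 → 27 + 20 = 47 bp
Sorted largest to smallest: 156, 47, 46, 31 bp.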